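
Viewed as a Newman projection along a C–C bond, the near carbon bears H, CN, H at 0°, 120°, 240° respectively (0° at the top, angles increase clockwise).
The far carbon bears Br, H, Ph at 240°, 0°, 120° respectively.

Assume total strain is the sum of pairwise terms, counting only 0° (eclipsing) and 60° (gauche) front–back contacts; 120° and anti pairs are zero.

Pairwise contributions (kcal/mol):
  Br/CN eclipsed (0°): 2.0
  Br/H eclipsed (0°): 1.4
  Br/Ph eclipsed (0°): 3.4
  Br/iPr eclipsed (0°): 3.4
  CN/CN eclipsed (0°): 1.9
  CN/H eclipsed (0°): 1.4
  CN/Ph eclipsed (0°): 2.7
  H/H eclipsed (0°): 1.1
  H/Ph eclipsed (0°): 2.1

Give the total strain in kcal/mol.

This conformer (eclipsed): H(0°)/H(0°) eclipsed 1.1; CN(120°)/Ph(120°) eclipsed 2.7; H(240°)/Br(240°) eclipsed 1.4 → 5.2 kcal/mol.

5.2 kcal/mol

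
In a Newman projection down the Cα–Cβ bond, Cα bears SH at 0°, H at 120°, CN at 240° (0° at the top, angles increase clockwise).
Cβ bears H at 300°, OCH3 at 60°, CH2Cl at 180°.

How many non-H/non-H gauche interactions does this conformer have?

2

Non-H gauche pairs: SH(0°)/OCH3(60°); CN(240°)/CH2Cl(180°) — 2 interactions.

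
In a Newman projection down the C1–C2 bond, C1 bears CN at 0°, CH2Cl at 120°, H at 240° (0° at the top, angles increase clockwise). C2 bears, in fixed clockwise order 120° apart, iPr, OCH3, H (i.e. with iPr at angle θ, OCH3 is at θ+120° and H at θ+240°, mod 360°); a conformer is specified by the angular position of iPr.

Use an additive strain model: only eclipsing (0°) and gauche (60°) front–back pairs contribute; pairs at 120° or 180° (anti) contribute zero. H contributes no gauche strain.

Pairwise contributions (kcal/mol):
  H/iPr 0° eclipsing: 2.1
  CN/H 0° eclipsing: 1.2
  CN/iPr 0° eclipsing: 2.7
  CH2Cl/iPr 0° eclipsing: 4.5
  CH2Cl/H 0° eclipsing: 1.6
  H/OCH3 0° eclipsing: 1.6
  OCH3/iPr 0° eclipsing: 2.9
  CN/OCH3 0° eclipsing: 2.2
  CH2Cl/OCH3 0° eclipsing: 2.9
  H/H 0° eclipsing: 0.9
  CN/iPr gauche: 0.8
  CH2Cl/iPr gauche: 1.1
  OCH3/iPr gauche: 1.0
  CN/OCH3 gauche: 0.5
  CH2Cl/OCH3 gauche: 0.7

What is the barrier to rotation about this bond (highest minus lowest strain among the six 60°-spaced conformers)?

5.7 kcal/mol

iPr at 0° is eclipsed. CN at 0° is eclipsed with iPr at 0° (2.7); CH2Cl at 120° is eclipsed with OCH3 at 120° (2.9); H at 240° is eclipsed with H at 240° (0.9). Total 6.5 kcal/mol.
iPr at 60° is staggered. CN at 0° is gauche with iPr at 60° (0.8); CH2Cl at 120° is gauche with iPr at 60° (1.1); CH2Cl at 120° is gauche with OCH3 at 180° (0.7). Total 2.6 kcal/mol.
iPr at 120° is eclipsed. CN at 0° is eclipsed with H at 0° (1.2); CH2Cl at 120° is eclipsed with iPr at 120° (4.5); H at 240° is eclipsed with OCH3 at 240° (1.6). Total 7.3 kcal/mol.
iPr at 180° is staggered. CN at 0° is gauche with OCH3 at 300° (0.5); CH2Cl at 120° is gauche with iPr at 180° (1.1). Total 1.6 kcal/mol.
iPr at 240° is eclipsed. CN at 0° is eclipsed with OCH3 at 0° (2.2); CH2Cl at 120° is eclipsed with H at 120° (1.6); H at 240° is eclipsed with iPr at 240° (2.1). Total 5.9 kcal/mol.
iPr at 300° is staggered. CN at 0° is gauche with iPr at 300° (0.8); CN at 0° is gauche with OCH3 at 60° (0.5); CH2Cl at 120° is gauche with OCH3 at 60° (0.7). Total 2.0 kcal/mol.
Max at 120° (7.3 kcal/mol), min at 180° (1.6 kcal/mol); barrier = 5.7 kcal/mol.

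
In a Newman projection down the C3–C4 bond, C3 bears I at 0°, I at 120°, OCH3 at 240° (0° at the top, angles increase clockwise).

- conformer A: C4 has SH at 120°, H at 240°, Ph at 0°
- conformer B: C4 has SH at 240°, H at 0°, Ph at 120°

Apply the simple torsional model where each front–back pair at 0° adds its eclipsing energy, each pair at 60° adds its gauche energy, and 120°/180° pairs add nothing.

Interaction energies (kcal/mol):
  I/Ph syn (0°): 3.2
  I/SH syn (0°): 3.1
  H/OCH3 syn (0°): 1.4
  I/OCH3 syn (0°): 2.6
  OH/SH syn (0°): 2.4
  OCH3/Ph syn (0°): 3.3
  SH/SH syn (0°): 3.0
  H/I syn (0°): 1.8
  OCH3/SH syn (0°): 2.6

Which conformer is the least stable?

A (eclipsed): I–Ph eclipsed, I–SH eclipsed, OCH3–H eclipsed; 3.2 + 3.1 + 1.4 = 7.7 kcal/mol.
B (eclipsed): I–H eclipsed, I–Ph eclipsed, OCH3–SH eclipsed; 1.8 + 3.2 + 2.6 = 7.6 kcal/mol.
A has the highest total (7.7 kcal/mol).

A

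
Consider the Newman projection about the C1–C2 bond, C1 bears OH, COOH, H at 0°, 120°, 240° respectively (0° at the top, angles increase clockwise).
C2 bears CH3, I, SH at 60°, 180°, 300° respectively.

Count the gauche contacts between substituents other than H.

Non-H gauche pairs: OH(0°)/CH3(60°); OH(0°)/SH(300°); COOH(120°)/CH3(60°); COOH(120°)/I(180°) — 4 interactions.

4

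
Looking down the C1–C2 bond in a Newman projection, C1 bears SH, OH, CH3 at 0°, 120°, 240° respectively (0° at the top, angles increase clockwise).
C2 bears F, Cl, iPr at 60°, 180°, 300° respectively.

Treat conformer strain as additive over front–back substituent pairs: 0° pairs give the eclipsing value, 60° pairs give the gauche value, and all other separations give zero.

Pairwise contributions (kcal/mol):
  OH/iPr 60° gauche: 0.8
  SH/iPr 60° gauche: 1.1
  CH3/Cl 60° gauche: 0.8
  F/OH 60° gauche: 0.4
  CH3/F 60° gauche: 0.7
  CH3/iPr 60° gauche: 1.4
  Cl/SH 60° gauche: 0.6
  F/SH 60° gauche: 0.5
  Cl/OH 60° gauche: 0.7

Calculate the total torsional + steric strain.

This conformer (staggered): SH–F gauche, SH–iPr gauche, OH–F gauche, OH–Cl gauche, CH3–Cl gauche, CH3–iPr gauche; 0.5 + 1.1 + 0.4 + 0.7 + 0.8 + 1.4 = 4.9 kcal/mol.

4.9 kcal/mol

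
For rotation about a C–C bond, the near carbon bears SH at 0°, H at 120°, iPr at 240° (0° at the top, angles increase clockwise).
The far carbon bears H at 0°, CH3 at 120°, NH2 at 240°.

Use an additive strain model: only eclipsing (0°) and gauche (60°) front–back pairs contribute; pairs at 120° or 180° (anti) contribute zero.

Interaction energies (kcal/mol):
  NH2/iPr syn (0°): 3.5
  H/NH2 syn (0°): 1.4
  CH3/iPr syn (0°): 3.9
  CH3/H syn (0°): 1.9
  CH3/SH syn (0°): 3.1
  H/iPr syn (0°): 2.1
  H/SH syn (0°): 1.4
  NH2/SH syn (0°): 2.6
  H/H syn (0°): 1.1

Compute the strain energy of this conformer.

6.8 kcal/mol

This conformer is eclipsed. SH at 0° is eclipsed with H at 0° (1.4); H at 120° is eclipsed with CH3 at 120° (1.9); iPr at 240° is eclipsed with NH2 at 240° (3.5). Total 6.8 kcal/mol.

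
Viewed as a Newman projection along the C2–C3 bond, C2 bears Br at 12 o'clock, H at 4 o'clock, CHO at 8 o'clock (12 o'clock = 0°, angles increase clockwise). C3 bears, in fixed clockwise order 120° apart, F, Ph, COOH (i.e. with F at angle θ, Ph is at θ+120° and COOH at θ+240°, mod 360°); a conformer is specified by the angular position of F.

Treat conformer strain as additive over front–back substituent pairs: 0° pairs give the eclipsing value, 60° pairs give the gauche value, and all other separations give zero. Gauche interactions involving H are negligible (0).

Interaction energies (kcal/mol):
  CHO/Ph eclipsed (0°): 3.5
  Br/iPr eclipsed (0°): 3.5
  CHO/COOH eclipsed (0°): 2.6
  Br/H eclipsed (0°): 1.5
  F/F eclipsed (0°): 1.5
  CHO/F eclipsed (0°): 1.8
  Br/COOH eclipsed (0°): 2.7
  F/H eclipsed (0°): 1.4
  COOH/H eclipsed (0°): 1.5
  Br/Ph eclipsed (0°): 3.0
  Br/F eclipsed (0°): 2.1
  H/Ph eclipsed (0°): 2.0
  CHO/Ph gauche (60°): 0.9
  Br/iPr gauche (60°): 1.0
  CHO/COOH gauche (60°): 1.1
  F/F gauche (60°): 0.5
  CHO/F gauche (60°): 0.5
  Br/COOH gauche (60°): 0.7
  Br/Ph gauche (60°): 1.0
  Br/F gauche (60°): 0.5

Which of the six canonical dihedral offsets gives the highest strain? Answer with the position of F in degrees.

F at 0° (eclipsed): Br(0°)/F(0°) eclipsed 2.1; H(120°)/Ph(120°) eclipsed 2.0; CHO(240°)/COOH(240°) eclipsed 2.6 → 6.7 kcal/mol.
F at 60° (staggered): Br(0°)/F(60°) gauche 0.5; Br(0°)/COOH(300°) gauche 0.7; CHO(240°)/Ph(180°) gauche 0.9; CHO(240°)/COOH(300°) gauche 1.1 → 3.2 kcal/mol.
F at 120° (eclipsed): Br(0°)/COOH(0°) eclipsed 2.7; H(120°)/F(120°) eclipsed 1.4; CHO(240°)/Ph(240°) eclipsed 3.5 → 7.6 kcal/mol.
F at 180° (staggered): Br(0°)/Ph(300°) gauche 1.0; Br(0°)/COOH(60°) gauche 0.7; CHO(240°)/F(180°) gauche 0.5; CHO(240°)/Ph(300°) gauche 0.9 → 3.1 kcal/mol.
F at 240° (eclipsed): Br(0°)/Ph(0°) eclipsed 3.0; H(120°)/COOH(120°) eclipsed 1.5; CHO(240°)/F(240°) eclipsed 1.8 → 6.3 kcal/mol.
F at 300° (staggered): Br(0°)/F(300°) gauche 0.5; Br(0°)/Ph(60°) gauche 1.0; CHO(240°)/F(300°) gauche 0.5; CHO(240°)/COOH(180°) gauche 1.1 → 3.1 kcal/mol.
The maximum (7.6 kcal/mol) occurs with F at 120°.

120°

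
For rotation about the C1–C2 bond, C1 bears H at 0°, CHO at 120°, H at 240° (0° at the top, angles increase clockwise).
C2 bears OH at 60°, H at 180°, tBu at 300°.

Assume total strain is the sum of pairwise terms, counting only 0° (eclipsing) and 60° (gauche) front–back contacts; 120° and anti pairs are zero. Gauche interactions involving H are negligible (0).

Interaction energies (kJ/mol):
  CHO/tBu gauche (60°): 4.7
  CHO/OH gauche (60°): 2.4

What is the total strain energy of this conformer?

2.4 kJ/mol

This conformer (staggered): CHO(120°)/OH(60°) gauche 2.4 → 2.4 kJ/mol.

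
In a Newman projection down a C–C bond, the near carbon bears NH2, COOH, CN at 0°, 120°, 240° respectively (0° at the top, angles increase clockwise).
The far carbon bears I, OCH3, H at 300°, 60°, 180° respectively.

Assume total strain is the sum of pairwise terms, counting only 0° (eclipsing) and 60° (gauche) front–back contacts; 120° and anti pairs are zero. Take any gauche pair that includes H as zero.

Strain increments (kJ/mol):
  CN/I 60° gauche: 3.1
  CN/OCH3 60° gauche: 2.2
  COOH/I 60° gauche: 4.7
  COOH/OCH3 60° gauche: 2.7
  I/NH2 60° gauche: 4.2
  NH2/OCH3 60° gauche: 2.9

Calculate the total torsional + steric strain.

This conformer (staggered): NH2(0°)/I(300°) gauche 4.2; NH2(0°)/OCH3(60°) gauche 2.9; COOH(120°)/OCH3(60°) gauche 2.7; CN(240°)/I(300°) gauche 3.1 → 12.9 kJ/mol.

12.9 kJ/mol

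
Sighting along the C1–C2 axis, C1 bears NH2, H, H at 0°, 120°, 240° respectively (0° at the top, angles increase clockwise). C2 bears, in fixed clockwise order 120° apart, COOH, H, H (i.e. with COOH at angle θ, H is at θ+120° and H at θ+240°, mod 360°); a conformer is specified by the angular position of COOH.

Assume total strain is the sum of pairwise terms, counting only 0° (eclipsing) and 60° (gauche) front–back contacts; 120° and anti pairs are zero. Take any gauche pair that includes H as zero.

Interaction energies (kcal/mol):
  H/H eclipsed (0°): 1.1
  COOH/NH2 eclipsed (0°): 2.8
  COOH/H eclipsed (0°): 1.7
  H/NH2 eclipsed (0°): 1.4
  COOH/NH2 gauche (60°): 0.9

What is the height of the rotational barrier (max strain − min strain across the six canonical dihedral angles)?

5.0 kcal/mol

COOH at 0° (eclipsed): NH2–COOH eclipsed, H–H eclipsed, H–H eclipsed; 2.8 + 1.1 + 1.1 = 5.0 kcal/mol.
COOH at 60° (staggered): NH2–COOH gauche; 0.9 = 0.9 kcal/mol.
COOH at 120° (eclipsed): NH2–H eclipsed, H–COOH eclipsed, H–H eclipsed; 1.4 + 1.7 + 1.1 = 4.2 kcal/mol.
COOH at 180° (staggered): no non-H gauche contacts → 0.0 kcal/mol.
COOH at 240° (eclipsed): NH2–H eclipsed, H–H eclipsed, H–COOH eclipsed; 1.4 + 1.1 + 1.7 = 4.2 kcal/mol.
COOH at 300° (staggered): NH2–COOH gauche; 0.9 = 0.9 kcal/mol.
Max at 0° (5.0 kcal/mol), min at 180° (0.0 kcal/mol); barrier = 5.0 kcal/mol.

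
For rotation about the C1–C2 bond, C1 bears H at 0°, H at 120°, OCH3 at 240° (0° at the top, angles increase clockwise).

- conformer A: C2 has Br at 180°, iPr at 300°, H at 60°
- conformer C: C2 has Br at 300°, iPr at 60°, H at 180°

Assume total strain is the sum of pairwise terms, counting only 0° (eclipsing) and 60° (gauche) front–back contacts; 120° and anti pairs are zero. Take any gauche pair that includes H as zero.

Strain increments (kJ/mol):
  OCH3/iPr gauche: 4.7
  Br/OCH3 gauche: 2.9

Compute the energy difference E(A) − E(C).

+4.7 kJ/mol

A (staggered): OCH3(240°)/Br(180°) gauche 2.9; OCH3(240°)/iPr(300°) gauche 4.7 → 7.6 kJ/mol.
C (staggered): OCH3(240°)/Br(300°) gauche 2.9 → 2.9 kJ/mol.
E(A) − E(C) = 7.6 − 2.9 = +4.7 kJ/mol.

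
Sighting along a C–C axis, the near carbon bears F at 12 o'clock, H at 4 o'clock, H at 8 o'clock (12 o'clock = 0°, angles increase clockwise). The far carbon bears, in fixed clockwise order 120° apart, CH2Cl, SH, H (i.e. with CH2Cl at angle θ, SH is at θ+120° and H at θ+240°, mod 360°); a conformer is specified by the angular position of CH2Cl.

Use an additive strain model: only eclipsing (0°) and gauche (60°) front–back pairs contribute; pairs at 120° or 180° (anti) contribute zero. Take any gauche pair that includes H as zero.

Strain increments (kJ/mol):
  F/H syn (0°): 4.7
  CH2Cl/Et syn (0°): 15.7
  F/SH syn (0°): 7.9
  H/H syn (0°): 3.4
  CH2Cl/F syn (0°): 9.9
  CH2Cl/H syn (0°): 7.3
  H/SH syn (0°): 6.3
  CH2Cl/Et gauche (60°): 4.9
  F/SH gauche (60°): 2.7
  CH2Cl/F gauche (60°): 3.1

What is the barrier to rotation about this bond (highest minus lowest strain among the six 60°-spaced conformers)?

16.9 kJ/mol

CH2Cl at 0° (eclipsed): F(0°)/CH2Cl(0°) eclipsed 9.9; H(120°)/SH(120°) eclipsed 6.3; H(240°)/H(240°) eclipsed 3.4 → 19.6 kJ/mol.
CH2Cl at 60° (staggered): F(0°)/CH2Cl(60°) gauche 3.1 → 3.1 kJ/mol.
CH2Cl at 120° (eclipsed): F(0°)/H(0°) eclipsed 4.7; H(120°)/CH2Cl(120°) eclipsed 7.3; H(240°)/SH(240°) eclipsed 6.3 → 18.3 kJ/mol.
CH2Cl at 180° (staggered): F(0°)/SH(300°) gauche 2.7 → 2.7 kJ/mol.
CH2Cl at 240° (eclipsed): F(0°)/SH(0°) eclipsed 7.9; H(120°)/H(120°) eclipsed 3.4; H(240°)/CH2Cl(240°) eclipsed 7.3 → 18.6 kJ/mol.
CH2Cl at 300° (staggered): F(0°)/CH2Cl(300°) gauche 3.1; F(0°)/SH(60°) gauche 2.7 → 5.8 kJ/mol.
Max at 0° (19.6 kJ/mol), min at 180° (2.7 kJ/mol); barrier = 16.9 kJ/mol.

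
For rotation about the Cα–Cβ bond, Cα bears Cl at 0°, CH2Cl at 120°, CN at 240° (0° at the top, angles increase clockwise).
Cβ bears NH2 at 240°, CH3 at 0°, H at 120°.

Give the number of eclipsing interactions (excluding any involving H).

Non-H eclipsing pairs: Cl(0°)/CH3(0°); CN(240°)/NH2(240°) — 2 interactions.

2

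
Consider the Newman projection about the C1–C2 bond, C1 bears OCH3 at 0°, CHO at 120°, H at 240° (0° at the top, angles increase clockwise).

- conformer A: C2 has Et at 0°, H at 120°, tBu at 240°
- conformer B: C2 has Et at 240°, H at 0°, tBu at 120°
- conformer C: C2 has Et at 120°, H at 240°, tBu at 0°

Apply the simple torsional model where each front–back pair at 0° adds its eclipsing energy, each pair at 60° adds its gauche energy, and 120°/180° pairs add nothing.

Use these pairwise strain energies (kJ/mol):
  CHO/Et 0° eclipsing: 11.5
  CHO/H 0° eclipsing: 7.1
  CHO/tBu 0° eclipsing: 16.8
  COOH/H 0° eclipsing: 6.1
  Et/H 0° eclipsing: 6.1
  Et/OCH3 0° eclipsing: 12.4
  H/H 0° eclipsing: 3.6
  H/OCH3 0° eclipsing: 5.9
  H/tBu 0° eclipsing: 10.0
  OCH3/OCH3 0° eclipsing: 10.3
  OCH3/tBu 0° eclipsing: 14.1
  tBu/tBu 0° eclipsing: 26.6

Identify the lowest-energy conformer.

A (eclipsed): OCH3(0°)/Et(0°) eclipsed 12.4; CHO(120°)/H(120°) eclipsed 7.1; H(240°)/tBu(240°) eclipsed 10.0 → 29.5 kJ/mol.
B (eclipsed): OCH3(0°)/H(0°) eclipsed 5.9; CHO(120°)/tBu(120°) eclipsed 16.8; H(240°)/Et(240°) eclipsed 6.1 → 28.8 kJ/mol.
C (eclipsed): OCH3(0°)/tBu(0°) eclipsed 14.1; CHO(120°)/Et(120°) eclipsed 11.5; H(240°)/H(240°) eclipsed 3.6 → 29.2 kJ/mol.
B has the lowest total (28.8 kJ/mol).

B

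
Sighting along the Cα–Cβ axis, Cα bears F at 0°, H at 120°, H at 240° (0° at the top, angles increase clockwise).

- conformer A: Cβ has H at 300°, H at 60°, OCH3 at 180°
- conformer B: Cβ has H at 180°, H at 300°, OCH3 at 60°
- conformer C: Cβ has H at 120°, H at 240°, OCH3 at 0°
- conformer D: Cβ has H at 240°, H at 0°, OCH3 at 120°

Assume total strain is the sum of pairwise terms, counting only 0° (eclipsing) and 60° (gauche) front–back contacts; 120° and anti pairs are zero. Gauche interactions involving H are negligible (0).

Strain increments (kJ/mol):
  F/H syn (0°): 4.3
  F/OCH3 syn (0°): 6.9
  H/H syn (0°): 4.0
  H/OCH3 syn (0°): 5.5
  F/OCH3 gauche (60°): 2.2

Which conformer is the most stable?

A (staggered): no non-H gauche contacts → 0.0 kJ/mol.
B (staggered): F(0°)/OCH3(60°) gauche 2.2 → 2.2 kJ/mol.
C (eclipsed): F(0°)/OCH3(0°) eclipsed 6.9; H(120°)/H(120°) eclipsed 4.0; H(240°)/H(240°) eclipsed 4.0 → 14.9 kJ/mol.
D (eclipsed): F(0°)/H(0°) eclipsed 4.3; H(120°)/OCH3(120°) eclipsed 5.5; H(240°)/H(240°) eclipsed 4.0 → 13.8 kJ/mol.
A has the lowest total (0.0 kJ/mol).

A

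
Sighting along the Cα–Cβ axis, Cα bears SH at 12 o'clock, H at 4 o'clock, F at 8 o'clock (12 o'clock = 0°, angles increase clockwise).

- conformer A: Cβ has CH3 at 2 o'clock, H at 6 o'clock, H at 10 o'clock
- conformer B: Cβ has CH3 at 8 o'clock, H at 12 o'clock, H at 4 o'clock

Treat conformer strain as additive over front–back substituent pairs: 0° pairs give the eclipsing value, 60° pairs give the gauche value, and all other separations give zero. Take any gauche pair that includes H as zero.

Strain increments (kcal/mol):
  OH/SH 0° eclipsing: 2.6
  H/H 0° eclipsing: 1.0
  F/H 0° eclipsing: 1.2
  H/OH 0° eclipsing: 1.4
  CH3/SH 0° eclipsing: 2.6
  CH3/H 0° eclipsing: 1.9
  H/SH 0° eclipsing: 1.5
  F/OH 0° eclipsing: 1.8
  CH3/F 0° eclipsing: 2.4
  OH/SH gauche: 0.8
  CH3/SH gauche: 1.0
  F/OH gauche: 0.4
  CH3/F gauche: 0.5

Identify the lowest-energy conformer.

A (staggered): SH(0°)/CH3(60°) gauche 1.0 → 1.0 kcal/mol.
B (eclipsed): SH(0°)/H(0°) eclipsed 1.5; H(120°)/H(120°) eclipsed 1.0; F(240°)/CH3(240°) eclipsed 2.4 → 4.9 kcal/mol.
A has the lowest total (1.0 kcal/mol).

A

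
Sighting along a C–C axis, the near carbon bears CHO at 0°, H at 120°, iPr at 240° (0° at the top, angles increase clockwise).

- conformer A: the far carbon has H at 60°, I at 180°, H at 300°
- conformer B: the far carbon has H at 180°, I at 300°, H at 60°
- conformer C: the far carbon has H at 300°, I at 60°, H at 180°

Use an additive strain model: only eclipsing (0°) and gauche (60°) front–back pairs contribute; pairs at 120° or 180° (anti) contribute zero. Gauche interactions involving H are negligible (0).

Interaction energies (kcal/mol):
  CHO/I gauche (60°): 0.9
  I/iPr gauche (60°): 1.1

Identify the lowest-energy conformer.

A (staggered): iPr(240°)/I(180°) gauche 1.1 → 1.1 kcal/mol.
B (staggered): CHO(0°)/I(300°) gauche 0.9; iPr(240°)/I(300°) gauche 1.1 → 2.0 kcal/mol.
C (staggered): CHO(0°)/I(60°) gauche 0.9 → 0.9 kcal/mol.
C has the lowest total (0.9 kcal/mol).

C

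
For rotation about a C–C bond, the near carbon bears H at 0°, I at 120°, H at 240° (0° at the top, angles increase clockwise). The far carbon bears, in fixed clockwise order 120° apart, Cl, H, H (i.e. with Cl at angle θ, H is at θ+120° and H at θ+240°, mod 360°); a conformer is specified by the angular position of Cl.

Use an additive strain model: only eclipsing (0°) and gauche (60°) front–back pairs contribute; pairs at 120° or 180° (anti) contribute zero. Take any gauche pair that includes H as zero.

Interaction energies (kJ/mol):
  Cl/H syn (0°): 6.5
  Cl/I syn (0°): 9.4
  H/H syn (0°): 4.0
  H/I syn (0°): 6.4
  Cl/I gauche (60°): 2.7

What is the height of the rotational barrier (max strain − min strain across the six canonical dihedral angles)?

17.4 kJ/mol

Cl at 0° is eclipsed. H at 0° is eclipsed with Cl at 0° (6.5); I at 120° is eclipsed with H at 120° (6.4); H at 240° is eclipsed with H at 240° (4.0). Total 16.9 kJ/mol.
Cl at 60° is staggered. I at 120° is gauche with Cl at 60° (2.7). Total 2.7 kJ/mol.
Cl at 120° is eclipsed. H at 0° is eclipsed with H at 0° (4.0); I at 120° is eclipsed with Cl at 120° (9.4); H at 240° is eclipsed with H at 240° (4.0). Total 17.4 kJ/mol.
Cl at 180° is staggered. I at 120° is gauche with Cl at 180° (2.7). Total 2.7 kJ/mol.
Cl at 240° is eclipsed. H at 0° is eclipsed with H at 0° (4.0); I at 120° is eclipsed with H at 120° (6.4); H at 240° is eclipsed with Cl at 240° (6.5). Total 16.9 kJ/mol.
Cl at 300° (staggered): no non-H gauche contacts → 0.0 kJ/mol.
Max at 120° (17.4 kJ/mol), min at 300° (0.0 kJ/mol); barrier = 17.4 kJ/mol.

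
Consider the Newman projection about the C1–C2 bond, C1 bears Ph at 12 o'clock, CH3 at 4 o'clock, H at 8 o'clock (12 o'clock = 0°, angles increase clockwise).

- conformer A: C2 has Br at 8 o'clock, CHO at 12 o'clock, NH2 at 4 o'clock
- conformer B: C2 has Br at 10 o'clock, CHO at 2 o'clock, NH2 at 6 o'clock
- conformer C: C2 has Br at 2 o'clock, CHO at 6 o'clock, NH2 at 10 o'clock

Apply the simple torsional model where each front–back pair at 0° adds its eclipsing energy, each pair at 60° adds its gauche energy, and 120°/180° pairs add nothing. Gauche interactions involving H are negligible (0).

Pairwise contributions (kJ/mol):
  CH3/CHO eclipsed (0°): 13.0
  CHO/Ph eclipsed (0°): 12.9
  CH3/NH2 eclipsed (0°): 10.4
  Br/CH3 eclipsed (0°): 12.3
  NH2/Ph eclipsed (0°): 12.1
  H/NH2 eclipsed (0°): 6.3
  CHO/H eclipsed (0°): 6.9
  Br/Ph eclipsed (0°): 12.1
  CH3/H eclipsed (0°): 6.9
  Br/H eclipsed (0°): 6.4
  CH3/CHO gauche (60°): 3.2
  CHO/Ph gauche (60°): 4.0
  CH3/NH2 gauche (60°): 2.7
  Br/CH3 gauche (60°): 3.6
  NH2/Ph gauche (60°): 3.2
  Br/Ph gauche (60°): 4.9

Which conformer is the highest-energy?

A is eclipsed. Ph at 0° is eclipsed with CHO at 0° (12.9); CH3 at 120° is eclipsed with NH2 at 120° (10.4); H at 240° is eclipsed with Br at 240° (6.4). Total 29.7 kJ/mol.
B is staggered. Ph at 0° is gauche with Br at 300° (4.9); Ph at 0° is gauche with CHO at 60° (4.0); CH3 at 120° is gauche with CHO at 60° (3.2); CH3 at 120° is gauche with NH2 at 180° (2.7). Total 14.8 kJ/mol.
C is staggered. Ph at 0° is gauche with Br at 60° (4.9); Ph at 0° is gauche with NH2 at 300° (3.2); CH3 at 120° is gauche with Br at 60° (3.6); CH3 at 120° is gauche with CHO at 180° (3.2). Total 14.9 kJ/mol.
A has the highest total (29.7 kJ/mol).

A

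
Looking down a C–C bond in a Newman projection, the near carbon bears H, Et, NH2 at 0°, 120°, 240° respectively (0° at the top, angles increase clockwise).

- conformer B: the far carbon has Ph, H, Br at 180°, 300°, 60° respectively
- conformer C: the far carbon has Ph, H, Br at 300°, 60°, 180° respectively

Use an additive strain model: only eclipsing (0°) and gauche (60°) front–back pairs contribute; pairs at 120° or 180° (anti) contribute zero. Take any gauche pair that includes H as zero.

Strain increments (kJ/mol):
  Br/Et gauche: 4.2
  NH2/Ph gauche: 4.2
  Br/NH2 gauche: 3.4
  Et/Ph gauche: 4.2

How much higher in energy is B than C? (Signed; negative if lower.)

B is staggered. Et at 120° is gauche with Ph at 180° (4.2); Et at 120° is gauche with Br at 60° (4.2); NH2 at 240° is gauche with Ph at 180° (4.2). Total 12.6 kJ/mol.
C is staggered. Et at 120° is gauche with Br at 180° (4.2); NH2 at 240° is gauche with Ph at 300° (4.2); NH2 at 240° is gauche with Br at 180° (3.4). Total 11.8 kJ/mol.
E(B) − E(C) = 12.6 − 11.8 = +0.8 kJ/mol.

+0.8 kJ/mol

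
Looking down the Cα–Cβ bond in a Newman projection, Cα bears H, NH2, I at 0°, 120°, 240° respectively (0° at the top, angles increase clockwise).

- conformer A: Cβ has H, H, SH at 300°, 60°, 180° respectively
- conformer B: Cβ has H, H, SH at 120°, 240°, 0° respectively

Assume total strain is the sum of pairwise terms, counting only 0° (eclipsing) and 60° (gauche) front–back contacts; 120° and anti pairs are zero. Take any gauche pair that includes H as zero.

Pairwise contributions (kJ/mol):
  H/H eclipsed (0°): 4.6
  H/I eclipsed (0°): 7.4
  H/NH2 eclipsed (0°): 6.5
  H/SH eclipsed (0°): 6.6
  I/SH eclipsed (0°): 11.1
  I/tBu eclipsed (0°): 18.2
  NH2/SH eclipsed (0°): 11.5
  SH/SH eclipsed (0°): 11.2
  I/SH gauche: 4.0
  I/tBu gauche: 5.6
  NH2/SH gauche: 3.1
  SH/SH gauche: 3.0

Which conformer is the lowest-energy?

A

A (staggered): NH2(120°)/SH(180°) gauche 3.1; I(240°)/SH(180°) gauche 4.0 → 7.1 kJ/mol.
B (eclipsed): H(0°)/SH(0°) eclipsed 6.6; NH2(120°)/H(120°) eclipsed 6.5; I(240°)/H(240°) eclipsed 7.4 → 20.5 kJ/mol.
A has the lowest total (7.1 kJ/mol).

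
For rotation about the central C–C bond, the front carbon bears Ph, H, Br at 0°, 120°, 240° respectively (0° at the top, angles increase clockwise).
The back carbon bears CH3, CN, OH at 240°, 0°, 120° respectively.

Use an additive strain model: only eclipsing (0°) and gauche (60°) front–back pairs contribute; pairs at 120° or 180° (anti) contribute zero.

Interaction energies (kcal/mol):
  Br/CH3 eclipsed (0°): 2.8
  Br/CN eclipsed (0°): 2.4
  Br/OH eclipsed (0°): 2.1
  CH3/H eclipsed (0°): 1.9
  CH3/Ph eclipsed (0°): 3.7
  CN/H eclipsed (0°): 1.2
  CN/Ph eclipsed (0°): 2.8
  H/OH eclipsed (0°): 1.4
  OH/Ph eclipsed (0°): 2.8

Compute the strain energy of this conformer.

This conformer (eclipsed): Ph–CN eclipsed, H–OH eclipsed, Br–CH3 eclipsed; 2.8 + 1.4 + 2.8 = 7.0 kcal/mol.

7.0 kcal/mol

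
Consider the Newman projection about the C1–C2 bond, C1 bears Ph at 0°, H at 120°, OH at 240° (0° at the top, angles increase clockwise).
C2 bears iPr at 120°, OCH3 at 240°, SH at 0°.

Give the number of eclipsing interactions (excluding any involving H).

2

Non-H eclipsing pairs: Ph(0°)/SH(0°); OH(240°)/OCH3(240°) — 2 interactions.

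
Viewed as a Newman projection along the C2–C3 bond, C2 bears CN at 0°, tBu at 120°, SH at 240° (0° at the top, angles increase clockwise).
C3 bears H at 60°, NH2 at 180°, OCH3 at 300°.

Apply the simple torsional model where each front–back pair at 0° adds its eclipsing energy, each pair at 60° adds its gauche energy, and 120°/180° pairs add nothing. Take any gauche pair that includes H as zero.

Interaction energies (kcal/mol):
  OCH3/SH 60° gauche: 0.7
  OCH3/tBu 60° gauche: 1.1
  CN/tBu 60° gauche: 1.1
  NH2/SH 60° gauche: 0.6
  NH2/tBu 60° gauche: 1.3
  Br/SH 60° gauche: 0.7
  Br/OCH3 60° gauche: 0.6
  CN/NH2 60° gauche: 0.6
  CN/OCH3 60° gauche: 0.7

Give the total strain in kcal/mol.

This conformer (staggered): CN(0°)/OCH3(300°) gauche 0.7; tBu(120°)/NH2(180°) gauche 1.3; SH(240°)/NH2(180°) gauche 0.6; SH(240°)/OCH3(300°) gauche 0.7 → 3.3 kcal/mol.

3.3 kcal/mol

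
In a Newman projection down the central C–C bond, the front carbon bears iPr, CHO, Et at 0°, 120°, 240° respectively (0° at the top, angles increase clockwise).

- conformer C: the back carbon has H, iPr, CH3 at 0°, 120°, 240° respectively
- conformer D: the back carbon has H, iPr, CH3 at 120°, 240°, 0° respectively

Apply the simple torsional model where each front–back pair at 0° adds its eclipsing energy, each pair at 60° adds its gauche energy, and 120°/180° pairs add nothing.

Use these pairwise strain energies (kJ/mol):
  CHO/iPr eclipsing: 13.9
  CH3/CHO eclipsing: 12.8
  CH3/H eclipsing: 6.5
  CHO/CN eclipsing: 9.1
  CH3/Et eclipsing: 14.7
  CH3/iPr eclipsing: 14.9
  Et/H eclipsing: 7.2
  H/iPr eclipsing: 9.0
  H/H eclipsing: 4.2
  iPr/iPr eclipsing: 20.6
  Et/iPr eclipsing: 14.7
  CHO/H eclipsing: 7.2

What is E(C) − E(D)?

C (eclipsed): iPr–H eclipsed, CHO–iPr eclipsed, Et–CH3 eclipsed; 9.0 + 13.9 + 14.7 = 37.6 kJ/mol.
D (eclipsed): iPr–CH3 eclipsed, CHO–H eclipsed, Et–iPr eclipsed; 14.9 + 7.2 + 14.7 = 36.8 kJ/mol.
E(C) − E(D) = 37.6 − 36.8 = +0.8 kJ/mol.

+0.8 kJ/mol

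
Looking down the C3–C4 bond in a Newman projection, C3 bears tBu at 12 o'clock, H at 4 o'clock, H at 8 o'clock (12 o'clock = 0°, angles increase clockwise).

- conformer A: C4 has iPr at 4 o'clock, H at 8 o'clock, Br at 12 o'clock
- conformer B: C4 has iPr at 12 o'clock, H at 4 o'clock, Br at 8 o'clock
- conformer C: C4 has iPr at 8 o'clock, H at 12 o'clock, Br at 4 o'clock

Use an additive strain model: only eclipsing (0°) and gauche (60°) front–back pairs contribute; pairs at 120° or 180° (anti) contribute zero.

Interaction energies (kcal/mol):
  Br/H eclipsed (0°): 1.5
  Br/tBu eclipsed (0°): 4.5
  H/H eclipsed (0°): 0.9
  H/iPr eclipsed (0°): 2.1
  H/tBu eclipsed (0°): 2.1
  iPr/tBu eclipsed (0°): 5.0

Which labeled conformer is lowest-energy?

A (eclipsed): tBu–Br eclipsed, H–iPr eclipsed, H–H eclipsed; 4.5 + 2.1 + 0.9 = 7.5 kcal/mol.
B (eclipsed): tBu–iPr eclipsed, H–H eclipsed, H–Br eclipsed; 5.0 + 0.9 + 1.5 = 7.4 kcal/mol.
C (eclipsed): tBu–H eclipsed, H–Br eclipsed, H–iPr eclipsed; 2.1 + 1.5 + 2.1 = 5.7 kcal/mol.
C has the lowest total (5.7 kcal/mol).

C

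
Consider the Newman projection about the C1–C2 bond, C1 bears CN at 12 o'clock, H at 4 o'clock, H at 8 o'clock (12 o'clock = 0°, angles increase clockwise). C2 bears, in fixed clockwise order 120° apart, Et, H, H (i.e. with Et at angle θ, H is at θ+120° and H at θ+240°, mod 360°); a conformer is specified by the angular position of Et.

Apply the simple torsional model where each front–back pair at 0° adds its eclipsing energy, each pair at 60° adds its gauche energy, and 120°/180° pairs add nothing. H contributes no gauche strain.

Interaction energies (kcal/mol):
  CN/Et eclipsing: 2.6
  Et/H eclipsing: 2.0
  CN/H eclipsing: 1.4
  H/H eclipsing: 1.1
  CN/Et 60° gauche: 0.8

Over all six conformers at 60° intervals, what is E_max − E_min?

4.8 kcal/mol

Et at 0° (eclipsed): CN(0°)/Et(0°) eclipsed 2.6; H(120°)/H(120°) eclipsed 1.1; H(240°)/H(240°) eclipsed 1.1 → 4.8 kcal/mol.
Et at 60° (staggered): CN(0°)/Et(60°) gauche 0.8 → 0.8 kcal/mol.
Et at 120° (eclipsed): CN(0°)/H(0°) eclipsed 1.4; H(120°)/Et(120°) eclipsed 2.0; H(240°)/H(240°) eclipsed 1.1 → 4.5 kcal/mol.
Et at 180° (staggered): no non-H gauche contacts → 0.0 kcal/mol.
Et at 240° (eclipsed): CN(0°)/H(0°) eclipsed 1.4; H(120°)/H(120°) eclipsed 1.1; H(240°)/Et(240°) eclipsed 2.0 → 4.5 kcal/mol.
Et at 300° (staggered): CN(0°)/Et(300°) gauche 0.8 → 0.8 kcal/mol.
Max at 0° (4.8 kcal/mol), min at 180° (0.0 kcal/mol); barrier = 4.8 kcal/mol.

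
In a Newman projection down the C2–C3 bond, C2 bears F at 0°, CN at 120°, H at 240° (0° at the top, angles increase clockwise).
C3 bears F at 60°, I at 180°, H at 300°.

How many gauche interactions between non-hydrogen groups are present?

3

Non-H gauche pairs: F(0°)/F(60°); CN(120°)/F(60°); CN(120°)/I(180°) — 3 interactions.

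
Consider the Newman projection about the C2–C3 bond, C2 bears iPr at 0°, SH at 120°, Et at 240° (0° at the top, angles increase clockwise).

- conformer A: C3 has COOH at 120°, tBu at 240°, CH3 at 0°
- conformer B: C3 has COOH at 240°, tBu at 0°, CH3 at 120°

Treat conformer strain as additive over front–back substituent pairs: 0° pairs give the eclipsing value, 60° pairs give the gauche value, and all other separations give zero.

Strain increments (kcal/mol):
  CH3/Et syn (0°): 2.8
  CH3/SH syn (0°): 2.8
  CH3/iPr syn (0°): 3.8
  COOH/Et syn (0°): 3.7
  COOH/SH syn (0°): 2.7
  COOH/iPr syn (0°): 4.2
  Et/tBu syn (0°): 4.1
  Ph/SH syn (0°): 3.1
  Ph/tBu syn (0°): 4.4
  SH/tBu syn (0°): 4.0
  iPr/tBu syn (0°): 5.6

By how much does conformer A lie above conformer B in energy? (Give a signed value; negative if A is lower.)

A (eclipsed): iPr–CH3 eclipsed, SH–COOH eclipsed, Et–tBu eclipsed; 3.8 + 2.7 + 4.1 = 10.6 kcal/mol.
B (eclipsed): iPr–tBu eclipsed, SH–CH3 eclipsed, Et–COOH eclipsed; 5.6 + 2.8 + 3.7 = 12.1 kcal/mol.
E(A) − E(B) = 10.6 − 12.1 = -1.5 kcal/mol.

-1.5 kcal/mol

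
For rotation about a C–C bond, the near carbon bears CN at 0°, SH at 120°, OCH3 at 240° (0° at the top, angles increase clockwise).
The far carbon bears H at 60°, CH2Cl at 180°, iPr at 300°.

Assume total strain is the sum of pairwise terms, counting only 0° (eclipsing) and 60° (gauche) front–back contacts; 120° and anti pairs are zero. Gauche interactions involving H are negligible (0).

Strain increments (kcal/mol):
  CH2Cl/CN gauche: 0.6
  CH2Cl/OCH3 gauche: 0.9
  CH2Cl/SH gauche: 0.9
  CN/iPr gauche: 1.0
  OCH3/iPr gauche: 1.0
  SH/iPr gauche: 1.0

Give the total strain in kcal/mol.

This conformer (staggered): CN–iPr gauche, SH–CH2Cl gauche, OCH3–CH2Cl gauche, OCH3–iPr gauche; 1.0 + 0.9 + 0.9 + 1.0 = 3.8 kcal/mol.

3.8 kcal/mol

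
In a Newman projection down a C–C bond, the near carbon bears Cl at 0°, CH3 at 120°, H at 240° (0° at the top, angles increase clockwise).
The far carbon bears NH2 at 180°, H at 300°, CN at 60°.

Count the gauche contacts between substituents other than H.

3

Non-H gauche pairs: Cl(0°)/CN(60°); CH3(120°)/NH2(180°); CH3(120°)/CN(60°) — 3 interactions.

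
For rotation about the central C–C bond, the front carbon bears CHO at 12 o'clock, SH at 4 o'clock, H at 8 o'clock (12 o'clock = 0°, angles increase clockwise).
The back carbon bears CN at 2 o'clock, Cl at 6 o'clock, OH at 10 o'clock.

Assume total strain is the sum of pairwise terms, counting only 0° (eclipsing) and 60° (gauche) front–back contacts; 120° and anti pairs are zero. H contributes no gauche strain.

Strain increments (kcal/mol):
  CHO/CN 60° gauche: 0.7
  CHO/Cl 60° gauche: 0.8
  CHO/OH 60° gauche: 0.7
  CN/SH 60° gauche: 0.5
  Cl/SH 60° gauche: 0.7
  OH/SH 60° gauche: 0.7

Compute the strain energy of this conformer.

This conformer (staggered): CHO–CN gauche, CHO–OH gauche, SH–CN gauche, SH–Cl gauche; 0.7 + 0.7 + 0.5 + 0.7 = 2.6 kcal/mol.

2.6 kcal/mol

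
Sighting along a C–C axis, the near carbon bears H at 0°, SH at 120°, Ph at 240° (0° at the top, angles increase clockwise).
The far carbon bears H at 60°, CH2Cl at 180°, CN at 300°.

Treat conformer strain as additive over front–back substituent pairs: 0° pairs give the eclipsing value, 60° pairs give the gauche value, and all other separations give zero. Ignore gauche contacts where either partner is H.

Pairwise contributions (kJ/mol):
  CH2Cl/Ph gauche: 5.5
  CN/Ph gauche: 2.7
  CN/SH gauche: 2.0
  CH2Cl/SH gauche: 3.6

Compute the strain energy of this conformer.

11.8 kJ/mol

This conformer is staggered. SH at 120° is gauche with CH2Cl at 180° (3.6); Ph at 240° is gauche with CH2Cl at 180° (5.5); Ph at 240° is gauche with CN at 300° (2.7). Total 11.8 kJ/mol.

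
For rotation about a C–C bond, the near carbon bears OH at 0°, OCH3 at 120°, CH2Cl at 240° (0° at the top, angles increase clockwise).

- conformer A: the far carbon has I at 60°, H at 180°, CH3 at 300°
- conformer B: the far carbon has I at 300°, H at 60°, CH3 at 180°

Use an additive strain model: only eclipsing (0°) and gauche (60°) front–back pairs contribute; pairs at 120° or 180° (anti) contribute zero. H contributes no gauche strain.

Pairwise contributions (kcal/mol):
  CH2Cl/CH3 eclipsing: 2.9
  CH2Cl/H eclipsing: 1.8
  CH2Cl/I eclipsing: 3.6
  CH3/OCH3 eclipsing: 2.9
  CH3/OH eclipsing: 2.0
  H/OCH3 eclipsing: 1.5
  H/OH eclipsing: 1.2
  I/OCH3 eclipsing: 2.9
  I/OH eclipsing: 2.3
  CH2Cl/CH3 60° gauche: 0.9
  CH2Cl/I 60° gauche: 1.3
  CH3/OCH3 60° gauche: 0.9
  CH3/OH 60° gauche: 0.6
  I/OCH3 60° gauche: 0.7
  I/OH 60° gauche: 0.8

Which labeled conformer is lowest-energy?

A is staggered. OH at 0° is gauche with I at 60° (0.8); OH at 0° is gauche with CH3 at 300° (0.6); OCH3 at 120° is gauche with I at 60° (0.7); CH2Cl at 240° is gauche with CH3 at 300° (0.9). Total 3.0 kcal/mol.
B is staggered. OH at 0° is gauche with I at 300° (0.8); OCH3 at 120° is gauche with CH3 at 180° (0.9); CH2Cl at 240° is gauche with I at 300° (1.3); CH2Cl at 240° is gauche with CH3 at 180° (0.9). Total 3.9 kcal/mol.
A has the lowest total (3.0 kcal/mol).

A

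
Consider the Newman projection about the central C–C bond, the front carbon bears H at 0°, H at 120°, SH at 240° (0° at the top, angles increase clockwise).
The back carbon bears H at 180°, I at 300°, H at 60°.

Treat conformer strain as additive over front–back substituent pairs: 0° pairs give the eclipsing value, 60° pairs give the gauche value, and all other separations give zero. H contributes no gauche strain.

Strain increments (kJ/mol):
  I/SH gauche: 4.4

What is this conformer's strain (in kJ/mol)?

4.4 kJ/mol

This conformer (staggered): SH–I gauche; 4.4 = 4.4 kJ/mol.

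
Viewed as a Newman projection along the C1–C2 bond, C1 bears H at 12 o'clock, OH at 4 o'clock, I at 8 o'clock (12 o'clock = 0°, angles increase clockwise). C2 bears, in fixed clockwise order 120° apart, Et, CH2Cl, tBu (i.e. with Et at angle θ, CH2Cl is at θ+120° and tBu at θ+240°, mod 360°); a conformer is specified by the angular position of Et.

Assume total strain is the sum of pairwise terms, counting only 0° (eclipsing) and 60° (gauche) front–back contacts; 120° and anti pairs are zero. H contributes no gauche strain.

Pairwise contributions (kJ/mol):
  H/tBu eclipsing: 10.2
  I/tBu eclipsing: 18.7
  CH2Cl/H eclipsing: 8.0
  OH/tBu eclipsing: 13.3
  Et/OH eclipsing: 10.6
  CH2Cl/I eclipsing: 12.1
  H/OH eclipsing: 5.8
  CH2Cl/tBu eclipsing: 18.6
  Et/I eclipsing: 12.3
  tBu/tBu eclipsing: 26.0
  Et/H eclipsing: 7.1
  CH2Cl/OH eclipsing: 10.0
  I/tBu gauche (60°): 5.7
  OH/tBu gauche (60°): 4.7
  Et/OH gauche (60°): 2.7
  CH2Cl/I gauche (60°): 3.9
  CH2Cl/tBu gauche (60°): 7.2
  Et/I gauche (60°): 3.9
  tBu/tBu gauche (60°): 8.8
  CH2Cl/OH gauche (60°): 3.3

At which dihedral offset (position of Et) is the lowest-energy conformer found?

180°

Et at 0° is eclipsed. H at 0° is eclipsed with Et at 0° (7.1); OH at 120° is eclipsed with CH2Cl at 120° (10.0); I at 240° is eclipsed with tBu at 240° (18.7). Total 35.8 kJ/mol.
Et at 60° is staggered. OH at 120° is gauche with Et at 60° (2.7); OH at 120° is gauche with CH2Cl at 180° (3.3); I at 240° is gauche with CH2Cl at 180° (3.9); I at 240° is gauche with tBu at 300° (5.7). Total 15.6 kJ/mol.
Et at 120° is eclipsed. H at 0° is eclipsed with tBu at 0° (10.2); OH at 120° is eclipsed with Et at 120° (10.6); I at 240° is eclipsed with CH2Cl at 240° (12.1). Total 32.9 kJ/mol.
Et at 180° is staggered. OH at 120° is gauche with Et at 180° (2.7); OH at 120° is gauche with tBu at 60° (4.7); I at 240° is gauche with Et at 180° (3.9); I at 240° is gauche with CH2Cl at 300° (3.9). Total 15.2 kJ/mol.
Et at 240° is eclipsed. H at 0° is eclipsed with CH2Cl at 0° (8.0); OH at 120° is eclipsed with tBu at 120° (13.3); I at 240° is eclipsed with Et at 240° (12.3). Total 33.6 kJ/mol.
Et at 300° is staggered. OH at 120° is gauche with CH2Cl at 60° (3.3); OH at 120° is gauche with tBu at 180° (4.7); I at 240° is gauche with Et at 300° (3.9); I at 240° is gauche with tBu at 180° (5.7). Total 17.6 kJ/mol.
The minimum (15.2 kJ/mol) occurs with Et at 180°.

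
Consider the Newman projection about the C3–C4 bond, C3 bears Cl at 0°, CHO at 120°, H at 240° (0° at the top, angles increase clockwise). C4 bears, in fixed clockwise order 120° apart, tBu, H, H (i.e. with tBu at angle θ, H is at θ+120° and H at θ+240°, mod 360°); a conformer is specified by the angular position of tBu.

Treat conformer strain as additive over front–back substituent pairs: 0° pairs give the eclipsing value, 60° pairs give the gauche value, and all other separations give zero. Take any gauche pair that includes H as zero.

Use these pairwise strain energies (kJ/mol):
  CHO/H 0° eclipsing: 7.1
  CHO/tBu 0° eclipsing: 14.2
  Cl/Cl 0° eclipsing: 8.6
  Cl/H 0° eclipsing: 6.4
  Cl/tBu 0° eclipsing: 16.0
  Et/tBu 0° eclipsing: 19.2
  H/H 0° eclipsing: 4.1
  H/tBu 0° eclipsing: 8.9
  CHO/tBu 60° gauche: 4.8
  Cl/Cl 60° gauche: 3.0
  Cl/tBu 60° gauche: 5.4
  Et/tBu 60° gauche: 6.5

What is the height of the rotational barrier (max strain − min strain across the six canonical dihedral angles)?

tBu at 0° (eclipsed): Cl(0°)/tBu(0°) eclipsed 16.0; CHO(120°)/H(120°) eclipsed 7.1; H(240°)/H(240°) eclipsed 4.1 → 27.2 kJ/mol.
tBu at 60° (staggered): Cl(0°)/tBu(60°) gauche 5.4; CHO(120°)/tBu(60°) gauche 4.8 → 10.2 kJ/mol.
tBu at 120° (eclipsed): Cl(0°)/H(0°) eclipsed 6.4; CHO(120°)/tBu(120°) eclipsed 14.2; H(240°)/H(240°) eclipsed 4.1 → 24.7 kJ/mol.
tBu at 180° (staggered): CHO(120°)/tBu(180°) gauche 4.8 → 4.8 kJ/mol.
tBu at 240° (eclipsed): Cl(0°)/H(0°) eclipsed 6.4; CHO(120°)/H(120°) eclipsed 7.1; H(240°)/tBu(240°) eclipsed 8.9 → 22.4 kJ/mol.
tBu at 300° (staggered): Cl(0°)/tBu(300°) gauche 5.4 → 5.4 kJ/mol.
Max at 0° (27.2 kJ/mol), min at 180° (4.8 kJ/mol); barrier = 22.4 kJ/mol.

22.4 kJ/mol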